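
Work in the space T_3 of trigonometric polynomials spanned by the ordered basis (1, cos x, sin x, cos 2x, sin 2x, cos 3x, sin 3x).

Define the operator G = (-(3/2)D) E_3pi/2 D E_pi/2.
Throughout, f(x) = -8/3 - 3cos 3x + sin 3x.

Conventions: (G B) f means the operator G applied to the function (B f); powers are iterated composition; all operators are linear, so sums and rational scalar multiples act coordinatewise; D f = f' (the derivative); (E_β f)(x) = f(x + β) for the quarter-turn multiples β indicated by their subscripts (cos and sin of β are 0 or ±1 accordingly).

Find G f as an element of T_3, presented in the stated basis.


g(x) = -(81/2)cos 3x + (27/2)sin 3x

E_pi/2 f = -8/3 - cos 3x - 3sin 3x
D E_pi/2 f = -9cos 3x + 3sin 3x
E_3pi/2 D E_pi/2 f = 3cos 3x + 9sin 3x
D (E_3pi/2 D E_pi/2) f = 27cos 3x - 9sin 3x
(-(3/2)D) (E_3pi/2 D E_pi/2) f = -(81/2)cos 3x + (27/2)sin 3x


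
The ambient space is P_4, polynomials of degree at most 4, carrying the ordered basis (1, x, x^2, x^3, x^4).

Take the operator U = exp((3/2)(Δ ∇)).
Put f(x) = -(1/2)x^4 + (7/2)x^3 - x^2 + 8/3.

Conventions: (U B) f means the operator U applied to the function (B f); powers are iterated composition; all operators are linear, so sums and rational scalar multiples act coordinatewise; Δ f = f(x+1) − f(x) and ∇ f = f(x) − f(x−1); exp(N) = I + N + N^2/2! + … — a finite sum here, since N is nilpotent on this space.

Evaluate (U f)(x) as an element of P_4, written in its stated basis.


g(x) = -(1/2)x^4 + (7/2)x^3 - 10x^2 + (63/2)x - 46/3

order-1 term: -9x^2 + (63/2)x - 9/2
order-2 term: -27/2
the series for exp((3/2)(Δ ∇)) f terminates at order 2
exp((3/2)(Δ ∇)) f = -(1/2)x^4 + (7/2)x^3 - 10x^2 + (63/2)x - 46/3


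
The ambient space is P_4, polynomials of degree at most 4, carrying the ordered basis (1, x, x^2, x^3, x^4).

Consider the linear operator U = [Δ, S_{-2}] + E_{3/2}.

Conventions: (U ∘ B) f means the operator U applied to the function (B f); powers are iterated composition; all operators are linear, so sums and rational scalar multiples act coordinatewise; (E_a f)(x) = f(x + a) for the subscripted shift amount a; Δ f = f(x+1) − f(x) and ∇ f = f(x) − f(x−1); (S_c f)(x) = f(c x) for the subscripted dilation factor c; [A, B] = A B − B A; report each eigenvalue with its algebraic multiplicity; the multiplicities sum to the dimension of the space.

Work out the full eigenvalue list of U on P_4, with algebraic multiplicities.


image of 1: 1
image of x: x - 3/2
image of x^2: x^2 + 15x + 21/4
image of x^3: x^3 - (63/2)x^2 - (45/4)x - 45/8
image of x^4: x^4 + 102x^3 + (171/2)x^2 + (171/2)x + 321/16
the matrix is upper triangular; its diagonal is (1, 1, 1, 1, 1)
for a triangular matrix the eigenvalues are the diagonal entries, with algebraic multiplicity their repetition count

λ = 1 (multiplicity 5)


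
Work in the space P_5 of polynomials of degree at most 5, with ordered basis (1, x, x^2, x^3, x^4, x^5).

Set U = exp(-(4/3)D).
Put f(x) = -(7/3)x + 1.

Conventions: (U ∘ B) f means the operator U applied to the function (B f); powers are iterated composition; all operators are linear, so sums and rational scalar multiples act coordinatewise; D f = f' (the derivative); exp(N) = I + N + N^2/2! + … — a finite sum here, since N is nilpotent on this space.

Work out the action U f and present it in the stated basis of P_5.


order-1 term: 28/9
the series for exp(-(4/3)D) f terminates at order 1
exp(-(4/3)D) f = -(7/3)x + 37/9

g(x) = -(7/3)x + 37/9


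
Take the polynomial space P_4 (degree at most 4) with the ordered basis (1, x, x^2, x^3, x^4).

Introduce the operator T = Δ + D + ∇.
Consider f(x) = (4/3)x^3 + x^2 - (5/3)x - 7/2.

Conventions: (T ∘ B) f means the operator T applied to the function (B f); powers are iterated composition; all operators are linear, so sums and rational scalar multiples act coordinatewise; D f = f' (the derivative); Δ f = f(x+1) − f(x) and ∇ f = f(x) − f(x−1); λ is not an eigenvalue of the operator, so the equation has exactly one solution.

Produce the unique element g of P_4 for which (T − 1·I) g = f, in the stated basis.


the result is g(x) = -(4/3)x^3 - 13x^2 - (229/3)x - 1369/6

write g with unknown coordinates in the stated basis and equate coefficients in (T − 1·I) g = f
solving from the highest basis element down gives g = -(4/3)x^3 - 13x^2 - (229/3)x - 1369/6
check: T g = -12x^2 - 78x - 695/3
so T g − 1·g = (4/3)x^3 + x^2 - (5/3)x - 7/2 = f ✓


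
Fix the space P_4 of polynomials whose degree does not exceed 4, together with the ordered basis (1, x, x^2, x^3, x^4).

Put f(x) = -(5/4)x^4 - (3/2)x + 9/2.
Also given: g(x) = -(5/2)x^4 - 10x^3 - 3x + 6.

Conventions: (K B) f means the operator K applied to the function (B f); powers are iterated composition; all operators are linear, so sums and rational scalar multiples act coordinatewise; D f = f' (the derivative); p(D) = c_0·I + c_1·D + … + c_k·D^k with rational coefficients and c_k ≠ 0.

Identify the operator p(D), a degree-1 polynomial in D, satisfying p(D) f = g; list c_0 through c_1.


p(D) = 2·I + 2·D, i.e. c_0 = 2, c_1 = 2

D^0 f = -(5/4)x^4 - (3/2)x + 9/2
D^1 f = -5x^3 - 3/2
matching coefficients of g against c_0 f + c_1 Df + … from the top degree down determines the c_i
solution: c_0 = 2, c_1 = 2


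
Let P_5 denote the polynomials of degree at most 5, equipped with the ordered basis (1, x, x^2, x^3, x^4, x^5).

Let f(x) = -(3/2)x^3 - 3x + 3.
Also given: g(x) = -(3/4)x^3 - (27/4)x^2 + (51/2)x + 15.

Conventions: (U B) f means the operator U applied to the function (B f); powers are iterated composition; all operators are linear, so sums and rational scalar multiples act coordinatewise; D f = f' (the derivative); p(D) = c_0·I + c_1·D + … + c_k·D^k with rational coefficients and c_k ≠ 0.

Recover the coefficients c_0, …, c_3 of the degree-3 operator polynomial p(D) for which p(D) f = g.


D^0 f = -(3/2)x^3 - 3x + 3
D^1 f = -(9/2)x^2 - 3
D^2 f = -9x
D^3 f = -9
matching coefficients of g against c_0 f + c_1 Df + … from the top degree down determines the c_i
solution: c_0 = 1/2, c_1 = 3/2, c_2 = -3, c_3 = -2

c_0 = 1/2, c_1 = 3/2, c_2 = -3, c_3 = -2


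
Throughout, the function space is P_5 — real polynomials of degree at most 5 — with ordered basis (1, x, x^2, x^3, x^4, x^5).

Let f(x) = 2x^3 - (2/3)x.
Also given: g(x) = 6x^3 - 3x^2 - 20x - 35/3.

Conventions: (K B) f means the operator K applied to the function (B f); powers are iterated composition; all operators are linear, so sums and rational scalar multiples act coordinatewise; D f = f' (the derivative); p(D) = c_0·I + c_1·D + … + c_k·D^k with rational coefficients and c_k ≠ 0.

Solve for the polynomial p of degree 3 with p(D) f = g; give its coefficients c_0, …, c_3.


D^0 f = 2x^3 - (2/3)x
D^1 f = 6x^2 - 2/3
D^2 f = 12x
D^3 f = 12
matching coefficients of g against c_0 f + c_1 Df + … from the top degree down determines the c_i
solution: c_0 = 3, c_1 = -1/2, c_2 = -3/2, c_3 = -1

c_0 = 3, c_1 = -1/2, c_2 = -3/2, c_3 = -1


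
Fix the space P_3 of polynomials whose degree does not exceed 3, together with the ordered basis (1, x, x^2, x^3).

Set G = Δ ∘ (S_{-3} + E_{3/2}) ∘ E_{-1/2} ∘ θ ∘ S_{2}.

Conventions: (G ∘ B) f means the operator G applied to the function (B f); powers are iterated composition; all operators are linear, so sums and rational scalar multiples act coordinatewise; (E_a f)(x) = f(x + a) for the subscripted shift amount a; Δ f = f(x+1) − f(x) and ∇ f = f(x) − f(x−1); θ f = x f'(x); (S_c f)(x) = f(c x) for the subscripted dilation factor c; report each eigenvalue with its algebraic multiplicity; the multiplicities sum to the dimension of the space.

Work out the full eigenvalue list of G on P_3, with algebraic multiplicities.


image of 1: 0
image of x: -4
image of x^2: 160x + 120
image of x^3: -1872x^2 - 2376x - 858
the matrix is upper triangular; its diagonal is (0, 0, 0, 0)
for a triangular matrix the eigenvalues are the diagonal entries, with algebraic multiplicity their repetition count

λ = 0 (multiplicity 4)


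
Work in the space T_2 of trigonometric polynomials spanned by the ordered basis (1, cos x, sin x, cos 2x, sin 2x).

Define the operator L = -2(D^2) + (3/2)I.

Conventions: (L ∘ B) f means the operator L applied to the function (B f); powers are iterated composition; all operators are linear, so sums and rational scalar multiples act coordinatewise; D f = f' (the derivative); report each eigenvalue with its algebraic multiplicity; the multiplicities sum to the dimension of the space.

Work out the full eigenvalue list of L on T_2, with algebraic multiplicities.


image of 1: 3/2
image of cos x: (7/2)cos x
image of sin x: (7/2)sin x
image of cos 2x: (19/2)cos 2x
image of sin 2x: (19/2)sin 2x
the matrix is diagonal; its diagonal is (3/2, 7/2, 7/2, 19/2, 19/2)
for a triangular matrix the eigenvalues are the diagonal entries, with algebraic multiplicity their repetition count

λ = 3/2 (multiplicity 1), λ = 7/2 (multiplicity 2), λ = 19/2 (multiplicity 2)


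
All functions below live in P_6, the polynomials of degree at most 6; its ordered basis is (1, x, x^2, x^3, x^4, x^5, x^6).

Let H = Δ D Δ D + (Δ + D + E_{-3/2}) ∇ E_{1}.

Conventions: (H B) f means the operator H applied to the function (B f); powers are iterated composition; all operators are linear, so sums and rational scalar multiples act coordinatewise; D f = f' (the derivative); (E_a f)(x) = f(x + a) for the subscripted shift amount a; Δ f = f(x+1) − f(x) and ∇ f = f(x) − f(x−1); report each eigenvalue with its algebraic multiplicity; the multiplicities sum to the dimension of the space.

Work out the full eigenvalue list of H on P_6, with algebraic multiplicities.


image of 1: 0
image of x: 1
image of x^2: 2x + 2
image of x^3: 3x^2 + 6x + 49/4
image of x^4: 4x^3 + 12x^2 + 49x + 37
image of x^5: 5x^4 + 20x^3 + (245/2)x^2 + 185x + 2601/16
image of x^6: 6x^5 + 30x^4 + 245x^3 + 555x^2 + (7803/8)x + 3813/8
the matrix is upper triangular; its diagonal is (0, 0, 0, 0, 0, 0, 0)
for a triangular matrix the eigenvalues are the diagonal entries, with algebraic multiplicity their repetition count

λ = 0 (multiplicity 7)


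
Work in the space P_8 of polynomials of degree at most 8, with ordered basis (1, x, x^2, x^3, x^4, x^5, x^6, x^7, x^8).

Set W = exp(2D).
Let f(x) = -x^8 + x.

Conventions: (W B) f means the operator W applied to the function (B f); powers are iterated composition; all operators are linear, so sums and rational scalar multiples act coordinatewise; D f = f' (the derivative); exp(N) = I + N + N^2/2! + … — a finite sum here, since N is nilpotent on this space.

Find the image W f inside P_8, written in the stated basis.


order-1 term: -16x^7 + 2
order-2 term: -112x^6
order-3 term: -448x^5
order-4 term: -1120x^4
order-5 term: -1792x^3
order-6 term: -1792x^2
order-7 term: -1024x
order-8 term: -256
the series for exp(2D) f terminates at order 8
exp(2D) f = -x^8 - 16x^7 - 112x^6 - 448x^5 - 1120x^4 - 1792x^3 - 1792x^2 - 1023x - 254

the image equals g(x) = -x^8 - 16x^7 - 112x^6 - 448x^5 - 1120x^4 - 1792x^3 - 1792x^2 - 1023x - 254


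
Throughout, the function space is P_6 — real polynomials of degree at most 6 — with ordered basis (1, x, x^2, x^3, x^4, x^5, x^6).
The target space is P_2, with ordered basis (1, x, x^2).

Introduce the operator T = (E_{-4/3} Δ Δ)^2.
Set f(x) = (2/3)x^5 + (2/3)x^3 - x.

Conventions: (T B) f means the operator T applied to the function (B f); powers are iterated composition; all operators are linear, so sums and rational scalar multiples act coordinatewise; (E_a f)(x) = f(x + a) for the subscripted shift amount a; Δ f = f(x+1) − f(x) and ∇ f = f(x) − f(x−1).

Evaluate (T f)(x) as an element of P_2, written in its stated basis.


g(x) = 80x - 160/3

Δ f = (10/3)x^4 + (20/3)x^3 + (26/3)x^2 + (16/3)x + 1/3
Δ Δ f = (40/3)x^3 + 40x^2 + (152/3)x + 24
E_{-4/3} Δ Δ f = (40/3)x^3 - (40/3)x^2 + (136/9)x - 328/81
Δ (E_{-4/3} Δ Δ) f = 40x^2 + (40/3)x + 136/9
Δ Δ (E_{-4/3} Δ Δ) f = 80x + 160/3
E_{-4/3} Δ Δ (E_{-4/3} Δ Δ) f = 80x - 160/3


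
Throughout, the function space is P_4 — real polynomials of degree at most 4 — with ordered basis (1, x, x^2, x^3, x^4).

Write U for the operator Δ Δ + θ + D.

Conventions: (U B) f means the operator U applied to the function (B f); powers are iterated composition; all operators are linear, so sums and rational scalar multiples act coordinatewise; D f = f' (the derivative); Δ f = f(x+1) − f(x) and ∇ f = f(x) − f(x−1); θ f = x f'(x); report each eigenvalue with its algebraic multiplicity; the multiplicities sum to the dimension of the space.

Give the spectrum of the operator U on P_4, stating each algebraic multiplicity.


λ = 0 (multiplicity 1), λ = 1 (multiplicity 1), λ = 2 (multiplicity 1), λ = 3 (multiplicity 1), λ = 4 (multiplicity 1)

image of 1: 0
image of x: x + 1
image of x^2: 2x^2 + 2x + 2
image of x^3: 3x^3 + 3x^2 + 6x + 6
image of x^4: 4x^4 + 4x^3 + 12x^2 + 24x + 14
the matrix is upper triangular; its diagonal is (0, 1, 2, 3, 4)
for a triangular matrix the eigenvalues are the diagonal entries, with algebraic multiplicity their repetition count


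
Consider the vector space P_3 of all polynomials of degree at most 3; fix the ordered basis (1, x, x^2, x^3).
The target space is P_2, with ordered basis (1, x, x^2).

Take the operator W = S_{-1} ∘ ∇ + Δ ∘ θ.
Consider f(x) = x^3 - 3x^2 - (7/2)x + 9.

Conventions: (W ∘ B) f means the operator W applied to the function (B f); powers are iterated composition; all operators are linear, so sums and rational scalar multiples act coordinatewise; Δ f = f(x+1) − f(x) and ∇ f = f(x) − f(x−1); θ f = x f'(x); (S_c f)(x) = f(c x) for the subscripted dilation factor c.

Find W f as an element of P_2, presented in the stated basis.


the image equals g(x) = 12x^2 + 6x - 6

∇ f = 3x^2 - 9x + 1/2
S_{-1} ∇ f = 3x^2 + 9x + 1/2
θ f = 3x^3 - 6x^2 - (7/2)x
Δ θ f = 9x^2 - 3x - 13/2
(S_{-1} ∘ ∇ + Δ ∘ θ) f = 12x^2 + 6x - 6


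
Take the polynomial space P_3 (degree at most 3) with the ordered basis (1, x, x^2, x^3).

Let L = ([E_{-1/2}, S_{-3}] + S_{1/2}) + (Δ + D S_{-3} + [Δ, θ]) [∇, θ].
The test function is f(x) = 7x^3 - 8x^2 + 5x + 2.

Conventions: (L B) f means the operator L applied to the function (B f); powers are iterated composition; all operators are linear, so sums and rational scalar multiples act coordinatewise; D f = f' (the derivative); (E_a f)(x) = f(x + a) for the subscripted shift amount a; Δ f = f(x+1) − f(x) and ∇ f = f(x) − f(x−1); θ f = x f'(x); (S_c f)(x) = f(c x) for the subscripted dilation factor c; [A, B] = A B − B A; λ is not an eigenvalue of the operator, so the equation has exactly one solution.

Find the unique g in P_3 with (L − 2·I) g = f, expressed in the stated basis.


write g with unknown coordinates in the stated basis and equate coefficients in (L − 2·I) g = f
solving from the highest basis element down gives g = -(56/15)x^3 - (3872/35)x^2 + (26678/35)x + 152606/105
check: L g = -(7/15)x^3 - (8024/35)x^2 + (53531/35)x + 305422/105
so L g − 2·g = 7x^3 - 8x^2 + 5x + 2 = f ✓

the image equals g(x) = -(56/15)x^3 - (3872/35)x^2 + (26678/35)x + 152606/105


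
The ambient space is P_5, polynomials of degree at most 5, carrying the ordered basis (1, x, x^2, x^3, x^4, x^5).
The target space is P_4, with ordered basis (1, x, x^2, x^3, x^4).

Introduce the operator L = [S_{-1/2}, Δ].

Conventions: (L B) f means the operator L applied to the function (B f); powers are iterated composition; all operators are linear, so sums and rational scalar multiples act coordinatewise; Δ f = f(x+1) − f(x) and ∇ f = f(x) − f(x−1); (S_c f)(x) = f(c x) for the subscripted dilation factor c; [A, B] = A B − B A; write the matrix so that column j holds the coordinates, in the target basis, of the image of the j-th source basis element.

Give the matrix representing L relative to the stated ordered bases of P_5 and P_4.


the matrix is [[0, 3/2, 3/4, 9/8, 15/16, 33/32]; [0, 0, -3/2, -9/8, -9/4, -75/32]; [0, 0, 0, 9/8, 9/8, 45/16]; [0, 0, 0, 0, -3/4, -15/16]; [0, 0, 0, 0, 0, 15/32]] (rows listed top to bottom)

image of 1: 0
image of x: 3/2
image of x^2: -(3/2)x + 3/4
image of x^3: (9/8)x^2 - (9/8)x + 9/8
image of x^4: -(3/4)x^3 + (9/8)x^2 - (9/4)x + 15/16
image of x^5: (15/32)x^4 - (15/16)x^3 + (45/16)x^2 - (75/32)x + 33/32
each image's coordinates form column j of the matrix


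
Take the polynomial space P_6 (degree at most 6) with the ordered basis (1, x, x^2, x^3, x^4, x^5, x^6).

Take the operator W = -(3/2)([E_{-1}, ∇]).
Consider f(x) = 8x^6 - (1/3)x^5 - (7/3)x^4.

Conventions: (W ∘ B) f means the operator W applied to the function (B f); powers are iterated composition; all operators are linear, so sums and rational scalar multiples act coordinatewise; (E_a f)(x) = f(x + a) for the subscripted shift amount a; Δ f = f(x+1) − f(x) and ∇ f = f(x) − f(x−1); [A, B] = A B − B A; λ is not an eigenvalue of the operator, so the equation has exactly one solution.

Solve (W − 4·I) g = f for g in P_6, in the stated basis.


the result is g(x) = -2x^6 + (1/12)x^5 + (7/12)x^4

write g with unknown coordinates in the stated basis and equate coefficients in (W − 4·I) g = f
solving from the highest basis element down gives g = -2x^6 + (1/12)x^5 + (7/12)x^4
check: W g = 0
so W g − 4·g = 8x^6 - (1/3)x^5 - (7/3)x^4 = f ✓


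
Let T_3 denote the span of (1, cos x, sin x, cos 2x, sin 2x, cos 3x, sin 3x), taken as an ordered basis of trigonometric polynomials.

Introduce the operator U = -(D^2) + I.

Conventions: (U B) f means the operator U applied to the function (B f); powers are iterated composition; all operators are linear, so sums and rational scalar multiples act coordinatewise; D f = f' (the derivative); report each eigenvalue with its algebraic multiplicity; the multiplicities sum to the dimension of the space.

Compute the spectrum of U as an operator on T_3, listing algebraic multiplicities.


λ = 1 (multiplicity 1), λ = 2 (multiplicity 2), λ = 5 (multiplicity 2), λ = 10 (multiplicity 2)

image of 1: 1
image of cos x: 2cos x
image of sin x: 2sin x
image of cos 2x: 5cos 2x
image of sin 2x: 5sin 2x
image of cos 3x: 10cos 3x
image of sin 3x: 10sin 3x
the matrix is diagonal; its diagonal is (1, 2, 2, 5, 5, 10, 10)
for a triangular matrix the eigenvalues are the diagonal entries, with algebraic multiplicity their repetition count


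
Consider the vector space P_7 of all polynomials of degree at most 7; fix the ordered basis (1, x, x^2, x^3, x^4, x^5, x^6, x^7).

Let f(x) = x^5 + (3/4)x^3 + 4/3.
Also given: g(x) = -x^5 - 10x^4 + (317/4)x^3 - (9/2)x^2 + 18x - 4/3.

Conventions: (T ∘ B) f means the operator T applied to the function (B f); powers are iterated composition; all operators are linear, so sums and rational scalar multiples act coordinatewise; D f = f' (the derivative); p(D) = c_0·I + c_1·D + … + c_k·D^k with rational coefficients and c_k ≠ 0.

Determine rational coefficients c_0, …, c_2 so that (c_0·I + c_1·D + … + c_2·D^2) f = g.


D^0 f = x^5 + (3/4)x^3 + 4/3
D^1 f = 5x^4 + (9/4)x^2
D^2 f = 20x^3 + (9/2)x
matching coefficients of g against c_0 f + c_1 Df + … from the top degree down determines the c_i
solution: c_0 = -1, c_1 = -2, c_2 = 4

c_0 = -1, c_1 = -2, c_2 = 4


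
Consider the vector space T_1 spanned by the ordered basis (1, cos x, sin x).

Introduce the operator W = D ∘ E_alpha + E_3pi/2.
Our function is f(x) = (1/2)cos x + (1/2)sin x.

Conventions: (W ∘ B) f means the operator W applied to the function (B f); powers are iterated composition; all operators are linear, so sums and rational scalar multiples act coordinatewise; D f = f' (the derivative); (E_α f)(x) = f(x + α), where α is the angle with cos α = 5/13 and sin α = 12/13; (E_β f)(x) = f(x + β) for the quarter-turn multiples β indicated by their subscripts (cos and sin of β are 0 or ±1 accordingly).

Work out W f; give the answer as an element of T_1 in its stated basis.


E_alpha f = (17/26)cos x - (7/26)sin x
D E_alpha f = -(7/26)cos x - (17/26)sin x
E_3pi/2 f = -(1/2)cos x + (1/2)sin x
(D ∘ E_alpha + E_3pi/2) f = -(10/13)cos x - (2/13)sin x

the image equals g(x) = -(10/13)cos x - (2/13)sin x


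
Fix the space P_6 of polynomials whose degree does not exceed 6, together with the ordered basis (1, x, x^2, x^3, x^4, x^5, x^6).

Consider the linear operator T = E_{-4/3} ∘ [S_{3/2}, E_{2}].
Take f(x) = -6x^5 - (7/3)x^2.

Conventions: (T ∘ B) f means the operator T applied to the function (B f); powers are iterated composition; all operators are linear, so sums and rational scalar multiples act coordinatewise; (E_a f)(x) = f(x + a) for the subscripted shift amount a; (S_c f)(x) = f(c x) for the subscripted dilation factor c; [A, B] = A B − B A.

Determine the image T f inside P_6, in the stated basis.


the result is g(x) = (1215/8)x^4 + (405/2)x^3 + 135x^2 + 52x + 25/3

E_{2} f = -6x^5 - 60x^4 - 240x^3 - (1447/3)x^2 - (1468/3)x - 604/3
S_{3/2} E_{2} f = -(729/16)x^5 - (1215/4)x^4 - 810x^3 - (4341/4)x^2 - 734x - 604/3
S_{3/2} f = -(729/16)x^5 - (21/4)x^2
E_{2} S_{3/2} f = -(729/16)x^5 - (3645/8)x^4 - (3645/2)x^3 - (14601/4)x^2 - 3666x - 1479
[S_{3/2}, E_{2}] f = (1215/8)x^4 + (2025/2)x^3 + 2565x^2 + 2932x + 3833/3
E_{-4/3} [S_{3/2}, E_{2}] f = (1215/8)x^4 + (405/2)x^3 + 135x^2 + 52x + 25/3


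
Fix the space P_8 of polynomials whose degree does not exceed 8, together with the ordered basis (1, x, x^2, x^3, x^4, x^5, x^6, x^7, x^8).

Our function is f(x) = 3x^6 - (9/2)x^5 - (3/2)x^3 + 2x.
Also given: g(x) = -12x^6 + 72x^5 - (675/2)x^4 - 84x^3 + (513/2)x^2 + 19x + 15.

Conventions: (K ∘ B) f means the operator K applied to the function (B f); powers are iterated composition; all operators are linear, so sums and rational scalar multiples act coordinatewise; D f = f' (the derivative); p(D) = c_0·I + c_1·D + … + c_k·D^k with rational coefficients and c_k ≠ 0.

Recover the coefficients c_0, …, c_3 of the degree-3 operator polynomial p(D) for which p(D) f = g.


c_0 = -4, c_1 = 3, c_2 = -3, c_3 = -1

D^0 f = 3x^6 - (9/2)x^5 - (3/2)x^3 + 2x
D^1 f = 18x^5 - (45/2)x^4 - (9/2)x^2 + 2
D^2 f = 90x^4 - 90x^3 - 9x
D^3 f = 360x^3 - 270x^2 - 9
matching coefficients of g against c_0 f + c_1 Df + … from the top degree down determines the c_i
solution: c_0 = -4, c_1 = 3, c_2 = -3, c_3 = -1


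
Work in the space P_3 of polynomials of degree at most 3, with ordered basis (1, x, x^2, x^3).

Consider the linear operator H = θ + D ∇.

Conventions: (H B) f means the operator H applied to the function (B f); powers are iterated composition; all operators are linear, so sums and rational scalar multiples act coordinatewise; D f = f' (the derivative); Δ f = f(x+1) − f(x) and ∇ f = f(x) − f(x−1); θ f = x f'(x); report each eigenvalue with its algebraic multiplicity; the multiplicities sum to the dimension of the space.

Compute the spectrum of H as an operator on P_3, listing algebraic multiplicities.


image of 1: 0
image of x: x
image of x^2: 2x^2 + 2
image of x^3: 3x^3 + 6x - 3
the matrix is upper triangular; its diagonal is (0, 1, 2, 3)
for a triangular matrix the eigenvalues are the diagonal entries, with algebraic multiplicity their repetition count

λ = 0 (multiplicity 1), λ = 1 (multiplicity 1), λ = 2 (multiplicity 1), λ = 3 (multiplicity 1)


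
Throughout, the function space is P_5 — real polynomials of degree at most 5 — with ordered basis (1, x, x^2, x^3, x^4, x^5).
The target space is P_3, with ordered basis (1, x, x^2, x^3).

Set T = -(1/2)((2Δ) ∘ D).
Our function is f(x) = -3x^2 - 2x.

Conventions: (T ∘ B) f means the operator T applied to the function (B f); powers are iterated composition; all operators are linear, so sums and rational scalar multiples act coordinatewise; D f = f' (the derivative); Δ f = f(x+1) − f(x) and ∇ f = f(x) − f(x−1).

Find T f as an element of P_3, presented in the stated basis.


g(x) = 6

D f = -6x - 2
Δ D f = -6
(2Δ) D f = -12
(-(1/2)((2Δ) ∘ D)) f = 6


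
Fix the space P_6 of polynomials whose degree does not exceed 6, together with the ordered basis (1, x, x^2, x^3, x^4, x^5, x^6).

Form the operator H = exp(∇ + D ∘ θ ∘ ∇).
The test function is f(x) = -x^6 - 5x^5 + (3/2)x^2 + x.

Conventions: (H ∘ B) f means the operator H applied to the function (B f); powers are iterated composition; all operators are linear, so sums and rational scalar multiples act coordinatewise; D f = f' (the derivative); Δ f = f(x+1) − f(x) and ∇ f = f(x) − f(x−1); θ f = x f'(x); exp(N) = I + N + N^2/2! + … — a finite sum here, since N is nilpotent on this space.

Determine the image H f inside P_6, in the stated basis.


order-1 term: -6x^5 - 160x^4 - 130x^3 + 235x^2 - 118x + 35/2
order-2 term: -15x^4 - 530x^3 - 2355x^2 + 1145x - 79/2
order-3 term: -20x^3 - 680x^2 - 3060x - 65
order-4 term: -15x^2 - 385x - 925
order-5 term: -6x - 80
order-6 term: -1
the series for exp(∇ + D ∘ θ ∘ ∇) f terminates at order 6
exp(∇ + D ∘ θ ∘ ∇) f = -x^6 - 11x^5 - 175x^4 - 680x^3 - (5627/2)x^2 - 2423x - 1093

g(x) = -x^6 - 11x^5 - 175x^4 - 680x^3 - (5627/2)x^2 - 2423x - 1093


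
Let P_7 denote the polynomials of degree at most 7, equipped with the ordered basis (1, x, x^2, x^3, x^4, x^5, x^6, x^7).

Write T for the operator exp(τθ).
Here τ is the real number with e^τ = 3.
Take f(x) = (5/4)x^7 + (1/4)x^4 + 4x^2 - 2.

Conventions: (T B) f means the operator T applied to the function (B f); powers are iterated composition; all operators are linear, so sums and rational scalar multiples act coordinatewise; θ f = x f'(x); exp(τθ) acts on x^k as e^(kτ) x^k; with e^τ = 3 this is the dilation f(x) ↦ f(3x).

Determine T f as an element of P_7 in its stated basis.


exp(τθ) x^k = e^(kτ) x^k; with e^τ = 3 this sends x^k to 3^k x^k
x^2 ↦ 9 x^2
x^4 ↦ 81 x^4
x^7 ↦ 2187 x^7
applying this coordinatewise to f: exp(τθ) f = (10935/4)x^7 + (81/4)x^4 + 36x^2 - 2

the image equals g(x) = (10935/4)x^7 + (81/4)x^4 + 36x^2 - 2


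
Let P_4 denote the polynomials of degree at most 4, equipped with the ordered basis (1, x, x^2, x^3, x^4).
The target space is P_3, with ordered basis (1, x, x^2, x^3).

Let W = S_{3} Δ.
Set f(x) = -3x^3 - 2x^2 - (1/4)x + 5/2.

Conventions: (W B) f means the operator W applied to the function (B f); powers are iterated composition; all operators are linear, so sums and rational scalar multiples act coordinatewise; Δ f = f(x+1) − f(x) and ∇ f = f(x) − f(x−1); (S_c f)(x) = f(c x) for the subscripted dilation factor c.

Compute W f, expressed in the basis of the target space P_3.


Δ f = -9x^2 - 13x - 21/4
S_{3} Δ f = -81x^2 - 39x - 21/4

the image equals g(x) = -81x^2 - 39x - 21/4


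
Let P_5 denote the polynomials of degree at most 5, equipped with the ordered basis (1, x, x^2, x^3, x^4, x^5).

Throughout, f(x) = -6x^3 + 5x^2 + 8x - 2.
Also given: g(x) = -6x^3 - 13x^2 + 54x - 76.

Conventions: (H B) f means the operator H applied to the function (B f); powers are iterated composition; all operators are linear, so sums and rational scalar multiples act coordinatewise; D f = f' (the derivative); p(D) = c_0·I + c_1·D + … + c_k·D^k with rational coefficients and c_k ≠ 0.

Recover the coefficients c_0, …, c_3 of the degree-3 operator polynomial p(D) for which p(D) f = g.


D^0 f = -6x^3 + 5x^2 + 8x - 2
D^1 f = -18x^2 + 10x + 8
D^2 f = -36x + 10
D^3 f = -36
matching coefficients of g against c_0 f + c_1 Df + … from the top degree down determines the c_i
solution: c_0 = 1, c_1 = 1, c_2 = -1, c_3 = 2

c_0 = 1, c_1 = 1, c_2 = -1, c_3 = 2


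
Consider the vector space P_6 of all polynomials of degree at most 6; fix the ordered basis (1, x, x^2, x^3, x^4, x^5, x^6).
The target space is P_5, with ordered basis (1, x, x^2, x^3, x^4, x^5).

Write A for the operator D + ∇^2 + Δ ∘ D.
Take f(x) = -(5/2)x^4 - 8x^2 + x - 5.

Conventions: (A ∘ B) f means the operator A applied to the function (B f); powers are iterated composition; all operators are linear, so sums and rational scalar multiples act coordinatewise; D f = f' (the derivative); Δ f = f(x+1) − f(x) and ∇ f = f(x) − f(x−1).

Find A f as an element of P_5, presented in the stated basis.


the image equals g(x) = -10x^3 - 60x^2 + 14x - 76

D f = -10x^3 - 16x + 1
∇ f = -10x^3 + 15x^2 - 26x + 23/2
∇ ∇ f = -30x^2 + 60x - 51
D f = -10x^3 - 16x + 1
Δ D f = -30x^2 - 30x - 26
(D + ∇^2 + Δ ∘ D) f = -10x^3 - 60x^2 + 14x - 76


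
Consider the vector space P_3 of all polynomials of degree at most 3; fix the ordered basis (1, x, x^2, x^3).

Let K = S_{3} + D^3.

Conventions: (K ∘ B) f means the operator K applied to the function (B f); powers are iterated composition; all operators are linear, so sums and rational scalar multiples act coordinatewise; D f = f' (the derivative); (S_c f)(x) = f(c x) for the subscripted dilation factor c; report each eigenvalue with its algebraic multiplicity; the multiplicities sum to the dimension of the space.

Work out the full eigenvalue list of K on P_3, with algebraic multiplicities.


image of 1: 1
image of x: 3x
image of x^2: 9x^2
image of x^3: 27x^3 + 6
the matrix is upper triangular; its diagonal is (1, 3, 9, 27)
for a triangular matrix the eigenvalues are the diagonal entries, with algebraic multiplicity their repetition count

λ = 1 (multiplicity 1), λ = 3 (multiplicity 1), λ = 9 (multiplicity 1), λ = 27 (multiplicity 1)


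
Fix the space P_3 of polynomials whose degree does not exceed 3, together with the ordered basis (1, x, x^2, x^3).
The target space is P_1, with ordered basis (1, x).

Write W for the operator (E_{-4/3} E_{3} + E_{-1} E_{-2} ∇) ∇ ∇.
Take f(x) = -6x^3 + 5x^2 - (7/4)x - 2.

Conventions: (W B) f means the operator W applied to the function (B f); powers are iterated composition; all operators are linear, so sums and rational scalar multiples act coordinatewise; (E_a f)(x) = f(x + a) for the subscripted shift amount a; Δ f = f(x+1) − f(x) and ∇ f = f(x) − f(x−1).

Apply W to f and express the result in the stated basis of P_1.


∇ f = -18x^2 + 28x - 51/4
∇ ∇ f = -36x + 46
E_{3} (∇ ∇) f = -36x - 62
E_{-4/3} E_{3} (∇ ∇) f = -36x - 14
∇ (∇ ∇) f = -36
E_{-2} ∇ (∇ ∇) f = -36
E_{-1} E_{-2} ∇ (∇ ∇) f = -36
(E_{-4/3} E_{3} + E_{-1} E_{-2} ∇) (∇ ∇) f = -36x - 50

g(x) = -36x - 50


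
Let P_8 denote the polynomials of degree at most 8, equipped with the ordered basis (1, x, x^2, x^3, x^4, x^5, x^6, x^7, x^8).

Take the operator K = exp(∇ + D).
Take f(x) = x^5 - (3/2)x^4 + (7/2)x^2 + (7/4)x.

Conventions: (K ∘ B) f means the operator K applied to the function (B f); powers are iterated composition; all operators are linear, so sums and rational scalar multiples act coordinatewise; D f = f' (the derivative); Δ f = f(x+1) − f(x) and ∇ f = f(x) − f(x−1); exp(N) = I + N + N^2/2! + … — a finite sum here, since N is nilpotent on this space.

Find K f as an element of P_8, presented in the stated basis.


order-1 term: 10x^4 - 22x^3 + 19x^2 + 3x + 5/2
order-2 term: 40x^3 - 96x^2 + 91x - 45/2
order-3 term: 80x^2 - 168x + 106
order-4 term: 80x - 104
order-5 term: 32
the series for exp(∇ + D) f terminates at order 5
exp(∇ + D) f = x^5 + (17/2)x^4 + 18x^3 + (13/2)x^2 + (31/4)x + 14

the image equals g(x) = x^5 + (17/2)x^4 + 18x^3 + (13/2)x^2 + (31/4)x + 14


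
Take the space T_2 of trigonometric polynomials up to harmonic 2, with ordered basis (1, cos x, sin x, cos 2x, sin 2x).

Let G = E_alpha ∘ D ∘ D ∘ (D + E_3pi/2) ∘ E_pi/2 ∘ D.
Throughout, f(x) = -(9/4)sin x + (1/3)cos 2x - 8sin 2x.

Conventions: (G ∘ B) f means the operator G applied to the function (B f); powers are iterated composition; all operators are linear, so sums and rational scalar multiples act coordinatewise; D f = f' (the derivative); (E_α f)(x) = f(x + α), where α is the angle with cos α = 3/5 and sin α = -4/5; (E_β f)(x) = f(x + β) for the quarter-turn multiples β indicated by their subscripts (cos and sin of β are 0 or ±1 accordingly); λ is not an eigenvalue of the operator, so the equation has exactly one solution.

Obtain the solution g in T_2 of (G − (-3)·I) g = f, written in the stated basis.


the image equals g(x) = -(3/4)sin x + (2111/4647)cos 2x + (112/4647)sin 2x

write g with unknown coordinates in the stated basis and equate coefficients in (G − (-3)·I) g = f
solving from the highest basis element down gives g = -(3/4)sin x + (2111/4647)cos 2x + (112/4647)sin 2x
check: G g = -(4784/4647)cos 2x - (12504/1549)sin 2x
so G g − (-3)·g = -(9/4)sin x + (1/3)cos 2x - 8sin 2x = f ✓


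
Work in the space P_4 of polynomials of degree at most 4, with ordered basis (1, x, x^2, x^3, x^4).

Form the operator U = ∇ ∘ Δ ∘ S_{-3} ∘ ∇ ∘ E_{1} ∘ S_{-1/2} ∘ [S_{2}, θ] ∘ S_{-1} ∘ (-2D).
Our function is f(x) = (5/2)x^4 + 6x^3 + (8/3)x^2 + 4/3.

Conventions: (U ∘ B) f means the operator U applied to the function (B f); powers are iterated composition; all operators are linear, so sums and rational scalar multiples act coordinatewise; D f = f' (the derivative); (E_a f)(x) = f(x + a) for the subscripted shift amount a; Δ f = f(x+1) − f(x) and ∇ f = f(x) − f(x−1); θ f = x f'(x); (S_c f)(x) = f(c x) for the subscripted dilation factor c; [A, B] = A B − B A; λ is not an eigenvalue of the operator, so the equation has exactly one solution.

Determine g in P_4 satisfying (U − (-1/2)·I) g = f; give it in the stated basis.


write g with unknown coordinates in the stated basis and equate coefficients in (U − (-1/2)·I) g = f
solving from the highest basis element down gives g = 5x^4 + 12x^3 + (16/3)x^2 + 8/3
check: U g = 0
so U g − (-1/2)·g = (5/2)x^4 + 6x^3 + (8/3)x^2 + 4/3 = f ✓

the result is g(x) = 5x^4 + 12x^3 + (16/3)x^2 + 8/3


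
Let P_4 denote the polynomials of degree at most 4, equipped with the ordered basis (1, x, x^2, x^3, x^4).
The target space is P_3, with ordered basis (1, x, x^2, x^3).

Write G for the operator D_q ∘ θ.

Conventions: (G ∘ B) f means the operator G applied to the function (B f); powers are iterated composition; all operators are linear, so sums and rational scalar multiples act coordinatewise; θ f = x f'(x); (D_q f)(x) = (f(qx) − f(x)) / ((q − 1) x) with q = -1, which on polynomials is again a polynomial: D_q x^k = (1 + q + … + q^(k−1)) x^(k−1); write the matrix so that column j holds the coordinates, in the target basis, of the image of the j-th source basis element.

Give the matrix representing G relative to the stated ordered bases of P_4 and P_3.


image of 1: 0
image of x: 1
image of x^2: 0
image of x^3: 3x^2
image of x^4: 0
each image's coordinates form column j of the matrix

the matrix is [[0, 1, 0, 0, 0]; [0, 0, 0, 0, 0]; [0, 0, 0, 3, 0]; [0, 0, 0, 0, 0]] (rows listed top to bottom)


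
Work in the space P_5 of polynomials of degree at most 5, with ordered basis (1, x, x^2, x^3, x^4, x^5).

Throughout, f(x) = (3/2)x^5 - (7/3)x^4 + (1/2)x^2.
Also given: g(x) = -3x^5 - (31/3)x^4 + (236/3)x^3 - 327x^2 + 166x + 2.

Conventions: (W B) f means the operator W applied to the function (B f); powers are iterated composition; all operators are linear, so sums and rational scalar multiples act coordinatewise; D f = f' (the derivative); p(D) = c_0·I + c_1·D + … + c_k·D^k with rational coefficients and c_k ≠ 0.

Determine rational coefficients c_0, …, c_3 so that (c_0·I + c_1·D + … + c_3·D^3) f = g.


p(D) = -2·I − 2·D + 2·D^2 − 3·D^3, i.e. c_0 = -2, c_1 = -2, c_2 = 2, c_3 = -3

D^0 f = (3/2)x^5 - (7/3)x^4 + (1/2)x^2
D^1 f = (15/2)x^4 - (28/3)x^3 + x
D^2 f = 30x^3 - 28x^2 + 1
D^3 f = 90x^2 - 56x
matching coefficients of g against c_0 f + c_1 Df + … from the top degree down determines the c_i
solution: c_0 = -2, c_1 = -2, c_2 = 2, c_3 = -3


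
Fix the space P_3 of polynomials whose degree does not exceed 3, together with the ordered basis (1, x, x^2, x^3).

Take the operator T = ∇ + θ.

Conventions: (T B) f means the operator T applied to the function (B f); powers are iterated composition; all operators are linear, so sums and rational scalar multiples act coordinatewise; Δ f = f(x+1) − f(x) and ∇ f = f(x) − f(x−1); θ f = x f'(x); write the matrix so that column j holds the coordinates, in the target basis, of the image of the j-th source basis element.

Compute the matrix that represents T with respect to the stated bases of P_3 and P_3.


image of 1: 0
image of x: x + 1
image of x^2: 2x^2 + 2x - 1
image of x^3: 3x^3 + 3x^2 - 3x + 1
each image's coordinates form column j of the matrix

the matrix is [[0, 1, -1, 1]; [0, 1, 2, -3]; [0, 0, 2, 3]; [0, 0, 0, 3]] (rows listed top to bottom)


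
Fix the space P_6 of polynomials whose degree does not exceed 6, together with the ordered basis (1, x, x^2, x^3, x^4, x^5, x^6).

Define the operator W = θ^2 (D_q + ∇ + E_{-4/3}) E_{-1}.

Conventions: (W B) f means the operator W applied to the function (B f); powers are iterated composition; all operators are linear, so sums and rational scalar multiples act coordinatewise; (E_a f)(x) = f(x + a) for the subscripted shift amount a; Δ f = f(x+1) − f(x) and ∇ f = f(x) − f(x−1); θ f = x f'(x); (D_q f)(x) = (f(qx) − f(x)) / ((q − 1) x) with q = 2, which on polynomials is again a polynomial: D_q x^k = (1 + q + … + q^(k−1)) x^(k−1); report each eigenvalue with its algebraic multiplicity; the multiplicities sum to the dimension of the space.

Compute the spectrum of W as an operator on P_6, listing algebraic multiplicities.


image of 1: 0
image of x: x
image of x^2: 4x^2 + (1/3)x
image of x^3: 9x^3 + 12x^2 - (5/3)x
image of x^4: 16x^4 + 87x^3 - (160/3)x^2 - (130/27)x
image of x^5: 25x^5 + (1168/3)x^4 - 455x^3 + (1400/27)x^2 + (3500/81)x
image of x^6: 36x^6 + 1375x^5 - (7168/3)x^4 + (2995/3)x^3 + (8600/27)x^2 - (14903/81)x
the matrix is upper triangular; its diagonal is (0, 1, 4, 9, 16, 25, 36)
for a triangular matrix the eigenvalues are the diagonal entries, with algebraic multiplicity their repetition count

λ = 0 (multiplicity 1), λ = 1 (multiplicity 1), λ = 4 (multiplicity 1), λ = 9 (multiplicity 1), λ = 16 (multiplicity 1), λ = 25 (multiplicity 1), λ = 36 (multiplicity 1)


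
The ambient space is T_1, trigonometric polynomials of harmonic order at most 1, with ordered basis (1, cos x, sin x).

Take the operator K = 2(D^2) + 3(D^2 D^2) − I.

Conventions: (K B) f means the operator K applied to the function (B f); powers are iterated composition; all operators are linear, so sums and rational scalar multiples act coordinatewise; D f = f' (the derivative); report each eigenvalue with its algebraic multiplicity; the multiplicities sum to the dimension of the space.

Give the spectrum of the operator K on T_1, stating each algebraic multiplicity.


λ = -1 (multiplicity 1), λ = 0 (multiplicity 2)

image of 1: -1
image of cos x: 0
image of sin x: 0
the matrix is diagonal; its diagonal is (-1, 0, 0)
for a triangular matrix the eigenvalues are the diagonal entries, with algebraic multiplicity their repetition count


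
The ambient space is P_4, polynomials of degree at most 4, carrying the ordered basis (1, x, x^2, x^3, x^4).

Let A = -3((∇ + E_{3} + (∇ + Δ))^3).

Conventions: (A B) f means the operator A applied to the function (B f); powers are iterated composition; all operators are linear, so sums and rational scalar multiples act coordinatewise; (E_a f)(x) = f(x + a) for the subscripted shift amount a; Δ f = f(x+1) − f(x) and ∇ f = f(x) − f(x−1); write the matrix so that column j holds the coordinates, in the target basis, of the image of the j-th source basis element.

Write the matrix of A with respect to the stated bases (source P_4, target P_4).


the matrix is [[-3, -54, -720, -6750, -48240]; [0, -3, -108, -2160, -27000]; [0, 0, -3, -162, -4320]; [0, 0, 0, -3, -216]; [0, 0, 0, 0, -3]] (rows listed top to bottom)

image of 1: -3
image of x: -3x - 54
image of x^2: -3x^2 - 108x - 720
image of x^3: -3x^3 - 162x^2 - 2160x - 6750
image of x^4: -3x^4 - 216x^3 - 4320x^2 - 27000x - 48240
each image's coordinates form column j of the matrix


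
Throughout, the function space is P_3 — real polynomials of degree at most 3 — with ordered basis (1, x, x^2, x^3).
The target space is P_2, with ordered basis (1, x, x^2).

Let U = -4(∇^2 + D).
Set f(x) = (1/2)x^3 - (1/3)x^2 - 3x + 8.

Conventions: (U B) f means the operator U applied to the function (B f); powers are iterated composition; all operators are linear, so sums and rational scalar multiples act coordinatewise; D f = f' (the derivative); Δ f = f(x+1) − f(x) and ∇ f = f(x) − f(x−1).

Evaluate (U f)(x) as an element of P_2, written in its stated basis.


the result is g(x) = -6x^2 - (28/3)x + 80/3

∇ f = (3/2)x^2 - (13/6)x - 13/6
∇ ∇ f = 3x - 11/3
D f = (3/2)x^2 - (2/3)x - 3
(∇^2 + D) f = (3/2)x^2 + (7/3)x - 20/3
(-4(∇^2 + D)) f = -6x^2 - (28/3)x + 80/3
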